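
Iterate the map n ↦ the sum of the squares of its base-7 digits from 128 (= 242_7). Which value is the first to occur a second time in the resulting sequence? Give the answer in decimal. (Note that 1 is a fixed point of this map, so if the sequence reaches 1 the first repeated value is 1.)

2

128 = (2,4,2)_7 → 2² + 4² + 2² = 24
24 = (3,3)_7 → 3² + 3² = 18
18 = (2,4)_7 → 2² + 4² = 20
20 = (2,6)_7 → 2² + 6² = 40
40 = (5,5)_7 → 5² + 5² = 50
50 = (1,0,1)_7 → 1² + 0² + 1² = 2
2 = (2)_7 → 2² = 4
4 = (4)_7 → 4² = 16
16 = (2,2)_7 → 2² + 2² = 8
8 = (1,1)_7 → 1² + 1² = 2  — 2 already appeared earlier.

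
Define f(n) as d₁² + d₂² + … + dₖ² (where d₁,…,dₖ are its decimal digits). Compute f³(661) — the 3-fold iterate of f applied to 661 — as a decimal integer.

89

661 → 6² + 6² + 1² = 36 + 36 + 1 = 73
73 → 7² + 3² = 49 + 9 = 58
58 → 5² + 8² = 25 + 64 = 89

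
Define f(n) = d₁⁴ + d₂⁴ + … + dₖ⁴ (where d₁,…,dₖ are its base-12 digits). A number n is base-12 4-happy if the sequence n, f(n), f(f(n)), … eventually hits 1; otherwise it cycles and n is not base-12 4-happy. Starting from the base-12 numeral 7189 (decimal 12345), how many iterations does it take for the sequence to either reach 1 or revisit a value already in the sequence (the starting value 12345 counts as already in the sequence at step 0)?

12345 = (7,1,8,9)_12 → 7⁴ + 1⁴ + 8⁴ + 9⁴ = 2401 + 1 + 4096 + 6561 = 13059
13059 = (7,6,8,3)_12 → 7⁴ + 6⁴ + 8⁴ + 3⁴ = 2401 + 1296 + 4096 + 81 = 7874
7874 = (4,6,8,2)_12 → 4⁴ + 6⁴ + 8⁴ + 2⁴ = 256 + 1296 + 4096 + 16 = 5664
5664 = (3,3,4,0)_12 → 3⁴ + 3⁴ + 4⁴ + 0⁴ = 81 + 81 + 256 + 0 = 418
418 = (2,10,10)_12 → 2⁴ + 10⁴ + 10⁴ = 16 + 10000 + 10000 = 20016
20016 = (11,7,0,0)_12 → 11⁴ + 7⁴ + 0⁴ + 0⁴ = 14641 + 2401 + 0 + 0 = 17042
17042 = (9,10,4,2)_12 → 9⁴ + 10⁴ + 4⁴ + 2⁴ = 6561 + 10000 + 256 + 16 = 16833
16833 = (9,8,10,9)_12 → 9⁴ + 8⁴ + 10⁴ + 9⁴ = 6561 + 4096 + 10000 + 6561 = 27218
27218 = (1,3,9,0,2)_12 → 1⁴ + 3⁴ + 9⁴ + 0⁴ + 2⁴ = 1 + 81 + 6561 + 0 + 16 = 6659
6659 = (3,10,2,11)_12 → 3⁴ + 10⁴ + 2⁴ + 11⁴ = 81 + 10000 + 16 + 14641 = 24738
24738 = (1,2,3,9,6)_12 → 1⁴ + 2⁴ + 3⁴ + 9⁴ + 6⁴ = 1 + 16 + 81 + 6561 + 1296 = 7955
7955 = (4,7,2,11)_12 → 4⁴ + 7⁴ + 2⁴ + 11⁴ = 256 + 2401 + 16 + 14641 = 17314
17314 = (10,0,2,10)_12 → 10⁴ + 0⁴ + 2⁴ + 10⁴ = 10000 + 0 + 16 + 10000 = 20016  — 20016 repeats.
That took 13 steps.

13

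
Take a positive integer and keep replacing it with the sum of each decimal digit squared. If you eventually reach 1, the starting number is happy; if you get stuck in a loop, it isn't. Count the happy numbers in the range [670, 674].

2

670: 670 → 85 → 89 → 145 → 42 → 20 → 4 → 16 → 37 → 58 → 89  (repeats 89)
671: 671 → 86 → 100 → 1  (reaches 1)
672: 672 → 89 → 145 → 42 → 20 → 4 → 16 → 37 → 58 → 89  (repeats 89)
673: 673 → 94 → 97 → 130 → 10 → 1  (reaches 1)
674: 674 → 101 → 2 → 4 → 16 → 37 → 58 → 89 → 145 → 42 → 20 → 4  (repeats 4)
happy: 671, 673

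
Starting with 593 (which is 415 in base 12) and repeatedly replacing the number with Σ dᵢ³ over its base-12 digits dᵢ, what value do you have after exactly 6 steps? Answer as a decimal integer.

1

593 = (4,1,5)_12 → 4³ + 1³ + 5³ = 190
190 = (1,3,10)_12 → 1³ + 3³ + 10³ = 1028
1028 = (7,1,8)_12 → 7³ + 1³ + 8³ = 856
856 = (5,11,4)_12 → 5³ + 11³ + 4³ = 1520
1520 = (10,6,8)_12 → 10³ + 6³ + 8³ = 1728
1728 = (1,0,0,0)_12 → 1³ + 0³ + 0³ + 0³ = 1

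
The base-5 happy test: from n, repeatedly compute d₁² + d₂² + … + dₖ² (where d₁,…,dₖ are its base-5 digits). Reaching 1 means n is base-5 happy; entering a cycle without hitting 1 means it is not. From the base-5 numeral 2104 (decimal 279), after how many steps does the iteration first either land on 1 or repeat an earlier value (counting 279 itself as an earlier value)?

279 = (2,1,0,4)_5 → 2² + 1² + 0² + 4² = 4 + 1 + 0 + 16 = 21
21 = (4,1)_5 → 4² + 1² = 16 + 1 = 17
17 = (3,2)_5 → 3² + 2² = 9 + 4 = 13
13 = (2,3)_5 → 2² + 3² = 4 + 9 = 13  — 13 repeats.
That took 4 steps.

4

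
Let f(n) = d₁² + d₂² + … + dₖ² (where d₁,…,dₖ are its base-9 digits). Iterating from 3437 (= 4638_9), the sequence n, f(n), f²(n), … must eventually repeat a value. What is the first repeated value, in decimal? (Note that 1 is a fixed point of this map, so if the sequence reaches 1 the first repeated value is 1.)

3437 = (4,6,3,8)_9 → 4² + 6² + 3² + 8² = 125
125 = (1,4,8)_9 → 1² + 4² + 8² = 81
81 = (1,0,0)_9 → 1² + 0² + 0² = 1  — reached the fixed point 1.
1 → 1, so 1 is the first repeated value.

1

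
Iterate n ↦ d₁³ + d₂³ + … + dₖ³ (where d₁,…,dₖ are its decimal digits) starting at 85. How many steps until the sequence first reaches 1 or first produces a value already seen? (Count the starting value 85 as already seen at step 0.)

9

85 → 8³ + 5³ = 637
637 → 6³ + 3³ + 7³ = 586
586 → 5³ + 8³ + 6³ = 853
853 → 8³ + 5³ + 3³ = 664
664 → 6³ + 6³ + 4³ = 496
496 → 4³ + 9³ + 6³ = 1009
1009 → 1³ + 0³ + 0³ + 9³ = 730
730 → 7³ + 3³ + 0³ = 370
370 → 3³ + 7³ + 0³ = 370  — 370 repeats.
That took 9 steps.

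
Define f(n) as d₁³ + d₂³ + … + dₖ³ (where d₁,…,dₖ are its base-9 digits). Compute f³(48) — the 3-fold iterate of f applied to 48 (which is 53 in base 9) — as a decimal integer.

128

48 = (5,3)_9 → 152
152 = (1,7,8)_9 → 856
856 = (1,1,5,1)_9 → 128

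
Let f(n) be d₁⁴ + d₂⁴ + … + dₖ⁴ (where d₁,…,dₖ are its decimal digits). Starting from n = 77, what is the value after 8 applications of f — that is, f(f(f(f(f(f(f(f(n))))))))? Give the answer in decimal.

4338

77 → 7⁴ + 7⁴ = 2401 + 2401 = 4802
4802 → 4⁴ + 8⁴ + 0⁴ + 2⁴ = 256 + 4096 + 0 + 16 = 4368
4368 → 4⁴ + 3⁴ + 6⁴ + 8⁴ = 256 + 81 + 1296 + 4096 = 5729
5729 → 5⁴ + 7⁴ + 2⁴ + 9⁴ = 625 + 2401 + 16 + 6561 = 9603
9603 → 9⁴ + 6⁴ + 0⁴ + 3⁴ = 6561 + 1296 + 0 + 81 = 7938
7938 → 7⁴ + 9⁴ + 3⁴ + 8⁴ = 2401 + 6561 + 81 + 4096 = 13139
13139 → 1⁴ + 3⁴ + 1⁴ + 3⁴ + 9⁴ = 1 + 81 + 1 + 81 + 6561 = 6725
6725 → 6⁴ + 7⁴ + 2⁴ + 5⁴ = 1296 + 2401 + 16 + 625 = 4338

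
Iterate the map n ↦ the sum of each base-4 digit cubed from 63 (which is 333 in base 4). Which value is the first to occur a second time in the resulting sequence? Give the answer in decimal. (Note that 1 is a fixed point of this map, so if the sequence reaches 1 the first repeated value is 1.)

9

63 = (3,3,3)_4 → 3³ + 3³ + 3³ = 81
81 = (1,1,0,1)_4 → 1³ + 1³ + 0³ + 1³ = 3
3 = (3)_4 → 3³ = 27
27 = (1,2,3)_4 → 1³ + 2³ + 3³ = 36
36 = (2,1,0)_4 → 2³ + 1³ + 0³ = 9
9 = (2,1)_4 → 2³ + 1³ = 9  — 9 already appeared earlier.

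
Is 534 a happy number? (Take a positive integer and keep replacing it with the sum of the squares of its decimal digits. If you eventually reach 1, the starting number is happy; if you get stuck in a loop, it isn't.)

not happy

534 → 5² + 3² + 4² = 50
50 → 5² + 0² = 25
25 → 2² + 5² = 29
29 → 2² + 9² = 85
85 → 8² + 5² = 89
89 → 8² + 9² = 145
145 → 1² + 4² + 5² = 42
42 → 4² + 2² = 20
20 → 2² + 0² = 4
4 → 4² = 16
16 → 1² + 6² = 37
37 → 3² + 7² = 58
58 → 5² + 8² = 89  — 89 already seen; the sequence cycles without reaching 1.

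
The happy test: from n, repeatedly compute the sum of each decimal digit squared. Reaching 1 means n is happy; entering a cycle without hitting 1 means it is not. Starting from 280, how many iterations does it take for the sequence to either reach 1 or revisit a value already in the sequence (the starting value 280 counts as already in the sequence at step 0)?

3

280 → 2² + 8² + 0² = 68
68 → 6² + 8² = 100
100 → 1² + 0² + 0² = 1  — reached 1.
That took 3 steps.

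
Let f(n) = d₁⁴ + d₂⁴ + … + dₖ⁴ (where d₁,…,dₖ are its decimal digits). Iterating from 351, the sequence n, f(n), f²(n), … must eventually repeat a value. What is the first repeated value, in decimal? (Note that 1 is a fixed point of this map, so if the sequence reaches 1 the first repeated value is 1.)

13139

351 → 3⁴ + 5⁴ + 1⁴ = 81 + 625 + 1 = 707
707 → 7⁴ + 0⁴ + 7⁴ = 2401 + 0 + 2401 = 4802
4802 → 4⁴ + 8⁴ + 0⁴ + 2⁴ = 256 + 4096 + 0 + 16 = 4368
4368 → 4⁴ + 3⁴ + 6⁴ + 8⁴ = 256 + 81 + 1296 + 4096 = 5729
5729 → 5⁴ + 7⁴ + 2⁴ + 9⁴ = 625 + 2401 + 16 + 6561 = 9603
9603 → 9⁴ + 6⁴ + 0⁴ + 3⁴ = 6561 + 1296 + 0 + 81 = 7938
7938 → 7⁴ + 9⁴ + 3⁴ + 8⁴ = 2401 + 6561 + 81 + 4096 = 13139
13139 → 1⁴ + 3⁴ + 1⁴ + 3⁴ + 9⁴ = 1 + 81 + 1 + 81 + 6561 = 6725
6725 → 6⁴ + 7⁴ + 2⁴ + 5⁴ = 1296 + 2401 + 16 + 625 = 4338
4338 → 4⁴ + 3⁴ + 3⁴ + 8⁴ = 256 + 81 + 81 + 4096 = 4514
4514 → 4⁴ + 5⁴ + 1⁴ + 4⁴ = 256 + 625 + 1 + 256 = 1138
1138 → 1⁴ + 1⁴ + 3⁴ + 8⁴ = 1 + 1 + 81 + 4096 = 4179
4179 → 4⁴ + 1⁴ + 7⁴ + 9⁴ = 256 + 1 + 2401 + 6561 = 9219
9219 → 9⁴ + 2⁴ + 1⁴ + 9⁴ = 6561 + 16 + 1 + 6561 = 13139  — 13139 already appeared earlier.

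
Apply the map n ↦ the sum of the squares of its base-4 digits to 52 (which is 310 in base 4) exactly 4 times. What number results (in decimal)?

1

52 = (3,1,0)_4 → 10
10 = (2,2)_4 → 8
8 = (2,0)_4 → 4
4 = (1,0)_4 → 1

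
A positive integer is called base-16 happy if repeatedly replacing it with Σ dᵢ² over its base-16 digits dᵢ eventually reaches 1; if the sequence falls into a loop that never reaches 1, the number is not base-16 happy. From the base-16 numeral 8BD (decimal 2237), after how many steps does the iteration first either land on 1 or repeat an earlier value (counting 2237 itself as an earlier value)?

9

2237 = (8,11,13)_16 → 354
354 = (1,6,2)_16 → 41
41 = (2,9)_16 → 85
85 = (5,5)_16 → 50
50 = (3,2)_16 → 13
13 = (13)_16 → 169
169 = (10,9)_16 → 181
181 = (11,5)_16 → 146
146 = (9,2)_16 → 85  — 85 repeats.
That took 9 steps.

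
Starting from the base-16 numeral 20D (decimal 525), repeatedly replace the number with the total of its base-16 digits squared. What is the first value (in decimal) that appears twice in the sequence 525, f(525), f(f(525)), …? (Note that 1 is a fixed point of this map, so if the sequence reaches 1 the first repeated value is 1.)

525 = (2,0,13)_16 → 2² + 0² + 13² = 173
173 = (10,13)_16 → 10² + 13² = 269
269 = (1,0,13)_16 → 1² + 0² + 13² = 170
170 = (10,10)_16 → 10² + 10² = 200
200 = (12,8)_16 → 12² + 8² = 208
208 = (13,0)_16 → 13² + 0² = 169
169 = (10,9)_16 → 10² + 9² = 181
181 = (11,5)_16 → 11² + 5² = 146
146 = (9,2)_16 → 9² + 2² = 85
85 = (5,5)_16 → 5² + 5² = 50
50 = (3,2)_16 → 3² + 2² = 13
13 = (13)_16 → 13² = 169  — 169 already appeared earlier.

169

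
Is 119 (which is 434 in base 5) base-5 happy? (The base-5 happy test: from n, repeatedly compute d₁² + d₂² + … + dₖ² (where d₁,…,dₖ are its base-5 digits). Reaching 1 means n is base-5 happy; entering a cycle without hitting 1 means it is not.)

base-5 happy

119 = (4,3,4)_5 → 41
41 = (1,3,1)_5 → 11
11 = (2,1)_5 → 5
5 = (1,0)_5 → 1  — reached 1.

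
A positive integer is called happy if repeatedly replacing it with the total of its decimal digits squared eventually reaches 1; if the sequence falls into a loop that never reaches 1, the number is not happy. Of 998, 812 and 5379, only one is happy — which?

998

998: 998 → 226 → 44 → 32 → 13 → 10 → 1  — reaches 1 (happy)
812: 812 → 69 → 117 → 51 → 26 → 40 → 16 → 37 → 58 → 89 → 145 → 42 → 20 → 4 → 16  — repeats 16 (not happy)
5379: 5379 → 164 → 53 → 34 → 25 → 29 → 85 → 89 → 145 → 42 → 20 → 4 → 16 → 37 → 58 → 89  — repeats 89 (not happy)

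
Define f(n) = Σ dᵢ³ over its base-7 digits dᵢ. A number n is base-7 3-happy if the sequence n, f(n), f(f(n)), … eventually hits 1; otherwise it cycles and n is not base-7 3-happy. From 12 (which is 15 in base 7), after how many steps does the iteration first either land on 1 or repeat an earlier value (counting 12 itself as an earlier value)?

4

12 = (1,5)_7 → 1³ + 5³ = 126
126 = (2,4,0)_7 → 2³ + 4³ + 0³ = 72
72 = (1,3,2)_7 → 1³ + 3³ + 2³ = 36
36 = (5,1)_7 → 5³ + 1³ = 126  — 126 repeats.
That took 4 steps.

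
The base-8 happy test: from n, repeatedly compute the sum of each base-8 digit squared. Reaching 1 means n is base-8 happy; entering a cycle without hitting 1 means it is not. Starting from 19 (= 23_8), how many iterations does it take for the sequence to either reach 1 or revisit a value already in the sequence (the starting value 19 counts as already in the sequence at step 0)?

19 = (2,3)_8 → 2² + 3² = 13
13 = (1,5)_8 → 1² + 5² = 26
26 = (3,2)_8 → 3² + 2² = 13  — 13 repeats.
That took 3 steps.

3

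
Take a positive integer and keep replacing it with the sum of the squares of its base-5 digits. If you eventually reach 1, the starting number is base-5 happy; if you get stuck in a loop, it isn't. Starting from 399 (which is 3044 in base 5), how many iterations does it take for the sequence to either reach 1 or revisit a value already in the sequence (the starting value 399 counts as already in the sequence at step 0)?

4

399 = (3,0,4,4)_5 → 3² + 0² + 4² + 4² = 9 + 0 + 16 + 16 = 41
41 = (1,3,1)_5 → 1² + 3² + 1² = 1 + 9 + 1 = 11
11 = (2,1)_5 → 2² + 1² = 4 + 1 = 5
5 = (1,0)_5 → 1² + 0² = 1 + 0 = 1  — reached 1.
That took 4 steps.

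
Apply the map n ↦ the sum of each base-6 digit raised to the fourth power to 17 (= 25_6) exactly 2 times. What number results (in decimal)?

17 = (2,5)_6 → 2⁴ + 5⁴ = 16 + 625 = 641
641 = (2,5,4,5)_6 → 2⁴ + 5⁴ + 4⁴ + 5⁴ = 16 + 625 + 256 + 625 = 1522

1522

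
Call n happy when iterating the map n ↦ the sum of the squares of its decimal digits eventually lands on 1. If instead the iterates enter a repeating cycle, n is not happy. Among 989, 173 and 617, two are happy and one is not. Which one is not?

173

989: 989 → 226 → 44 → 32 → 13 → 10 → 1  — reaches 1 (happy)
173: 173 → 59 → 106 → 37 → 58 → 89 → 145 → 42 → 20 → 4 → 16 → 37  — repeats 37 (not happy)
617: 617 → 86 → 100 → 1  — reaches 1 (happy)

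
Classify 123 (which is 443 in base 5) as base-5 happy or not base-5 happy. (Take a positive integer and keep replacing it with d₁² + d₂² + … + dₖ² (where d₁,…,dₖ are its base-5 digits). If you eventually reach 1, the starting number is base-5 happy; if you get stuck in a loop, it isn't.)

base-5 happy

123 = (4,4,3)_5 → 4² + 4² + 3² = 41
41 = (1,3,1)_5 → 1² + 3² + 1² = 11
11 = (2,1)_5 → 2² + 1² = 5
5 = (1,0)_5 → 1² + 0² = 1  — reached 1.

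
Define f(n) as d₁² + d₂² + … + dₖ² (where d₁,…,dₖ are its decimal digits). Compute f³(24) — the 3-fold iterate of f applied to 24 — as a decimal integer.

16

24 → 2² + 4² = 4 + 16 = 20
20 → 2² + 0² = 4 + 0 = 4
4 → 4² = 16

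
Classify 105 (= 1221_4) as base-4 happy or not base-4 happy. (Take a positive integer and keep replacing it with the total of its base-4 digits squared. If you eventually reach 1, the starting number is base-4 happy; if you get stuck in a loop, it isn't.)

base-4 happy

105 = (1,2,2,1)_4 → 1² + 2² + 2² + 1² = 1 + 4 + 4 + 1 = 10
10 = (2,2)_4 → 2² + 2² = 4 + 4 = 8
8 = (2,0)_4 → 2² + 0² = 4 + 0 = 4
4 = (1,0)_4 → 1² + 0² = 1 + 0 = 1  — reached 1.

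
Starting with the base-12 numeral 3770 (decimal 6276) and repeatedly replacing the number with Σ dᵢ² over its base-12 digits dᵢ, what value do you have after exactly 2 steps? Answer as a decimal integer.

185

6276 = (3,7,7,0)_12 → 107
107 = (8,11)_12 → 185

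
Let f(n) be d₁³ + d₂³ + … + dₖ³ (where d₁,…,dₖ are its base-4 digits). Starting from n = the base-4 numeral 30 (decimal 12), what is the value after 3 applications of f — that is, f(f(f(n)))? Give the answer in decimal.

12 = (3,0)_4 → 3³ + 0³ = 27 + 0 = 27
27 = (1,2,3)_4 → 1³ + 2³ + 3³ = 1 + 8 + 27 = 36
36 = (2,1,0)_4 → 2³ + 1³ + 0³ = 8 + 1 + 0 = 9

9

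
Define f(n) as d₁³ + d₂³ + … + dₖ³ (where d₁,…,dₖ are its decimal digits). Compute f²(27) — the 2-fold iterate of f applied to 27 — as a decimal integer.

153

27 → 2³ + 7³ = 351
351 → 3³ + 5³ + 1³ = 153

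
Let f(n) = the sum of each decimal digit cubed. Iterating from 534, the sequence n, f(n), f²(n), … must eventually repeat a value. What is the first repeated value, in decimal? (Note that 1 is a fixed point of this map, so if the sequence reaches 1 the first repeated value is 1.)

534 → 5³ + 3³ + 4³ = 216
216 → 2³ + 1³ + 6³ = 225
225 → 2³ + 2³ + 5³ = 141
141 → 1³ + 4³ + 1³ = 66
66 → 6³ + 6³ = 432
432 → 4³ + 3³ + 2³ = 99
99 → 9³ + 9³ = 1458
1458 → 1³ + 4³ + 5³ + 8³ = 702
702 → 7³ + 0³ + 2³ = 351
351 → 3³ + 5³ + 1³ = 153
153 → 1³ + 5³ + 3³ = 153  — 153 already appeared earlier.

153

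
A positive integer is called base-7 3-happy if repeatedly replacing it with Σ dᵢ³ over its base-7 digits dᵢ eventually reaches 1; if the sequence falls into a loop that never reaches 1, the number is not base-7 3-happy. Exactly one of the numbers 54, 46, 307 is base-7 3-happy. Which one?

307

54: 54 → 126 → 72 → 36 → 126  — repeats 126 (not base-7 3-happy)
46: 46 → 280 → 250 → 250  — repeats 250 (not base-7 3-happy)
307: 307 → 433 → 343 → 1  — reaches 1 (base-7 3-happy)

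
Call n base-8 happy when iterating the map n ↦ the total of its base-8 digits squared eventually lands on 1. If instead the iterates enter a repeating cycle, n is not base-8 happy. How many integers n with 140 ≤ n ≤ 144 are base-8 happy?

140: 140 → 21 → 29 → 34 → 20 → 20  — not base-8 happy
141: 141 → 30 → 45 → 50 → 40 → 25 → 10 → 5 → 25  — not base-8 happy
142: 142 → 41 → 26 → 13 → 26  — not base-8 happy
143: 143 → 54 → 72 → 2 → 4 → 16 → 4  — not base-8 happy
144: 144 → 8 → 1  — base-8 happy
base-8 happy: 144

1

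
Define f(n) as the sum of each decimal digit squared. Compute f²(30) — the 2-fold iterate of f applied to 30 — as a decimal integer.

81

30 → 3² + 0² = 9 + 0 = 9
9 → 9² = 81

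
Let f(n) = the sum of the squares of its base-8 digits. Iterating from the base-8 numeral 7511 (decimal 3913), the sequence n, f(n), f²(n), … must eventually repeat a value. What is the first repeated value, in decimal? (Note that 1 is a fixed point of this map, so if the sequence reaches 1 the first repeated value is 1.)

1

3913 = (7,5,1,1)_8 → 76
76 = (1,1,4)_8 → 18
18 = (2,2)_8 → 8
8 = (1,0)_8 → 1  — reached the fixed point 1.
1 → 1, so 1 is the first repeated value.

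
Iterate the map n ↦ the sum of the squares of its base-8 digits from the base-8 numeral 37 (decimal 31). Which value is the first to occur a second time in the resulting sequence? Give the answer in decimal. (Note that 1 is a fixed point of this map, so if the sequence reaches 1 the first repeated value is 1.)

31 = (3,7)_8 → 3² + 7² = 9 + 49 = 58
58 = (7,2)_8 → 7² + 2² = 49 + 4 = 53
53 = (6,5)_8 → 6² + 5² = 36 + 25 = 61
61 = (7,5)_8 → 7² + 5² = 49 + 25 = 74
74 = (1,1,2)_8 → 1² + 1² + 2² = 1 + 1 + 4 = 6
6 = (6)_8 → 6² = 36
36 = (4,4)_8 → 4² + 4² = 16 + 16 = 32
32 = (4,0)_8 → 4² + 0² = 16 + 0 = 16
16 = (2,0)_8 → 2² + 0² = 4 + 0 = 4
4 = (4)_8 → 4² = 16  — 16 already appeared earlier.

16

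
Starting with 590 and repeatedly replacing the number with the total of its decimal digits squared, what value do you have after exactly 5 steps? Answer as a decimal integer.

145

590 → 5² + 9² + 0² = 106
106 → 1² + 0² + 6² = 37
37 → 3² + 7² = 58
58 → 5² + 8² = 89
89 → 8² + 9² = 145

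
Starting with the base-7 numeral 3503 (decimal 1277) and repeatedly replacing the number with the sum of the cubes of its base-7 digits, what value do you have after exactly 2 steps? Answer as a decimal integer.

1277 = (3,5,0,3)_7 → 3³ + 5³ + 0³ + 3³ = 179
179 = (3,4,4)_7 → 3³ + 4³ + 4³ = 155

155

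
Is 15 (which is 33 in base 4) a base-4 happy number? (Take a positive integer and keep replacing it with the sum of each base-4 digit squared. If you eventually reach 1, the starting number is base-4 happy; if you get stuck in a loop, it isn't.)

base-4 happy

15 = (3,3)_4 → 3² + 3² = 18
18 = (1,0,2)_4 → 1² + 0² + 2² = 5
5 = (1,1)_4 → 1² + 1² = 2
2 = (2)_4 → 2² = 4
4 = (1,0)_4 → 1² + 0² = 1  — reached 1.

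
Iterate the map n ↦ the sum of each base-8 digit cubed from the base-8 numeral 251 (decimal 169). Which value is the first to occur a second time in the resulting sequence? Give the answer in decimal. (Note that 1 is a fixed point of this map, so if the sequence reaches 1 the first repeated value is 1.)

559

169 = (2,5,1)_8 → 2³ + 5³ + 1³ = 134
134 = (2,0,6)_8 → 2³ + 0³ + 6³ = 224
224 = (3,4,0)_8 → 3³ + 4³ + 0³ = 91
91 = (1,3,3)_8 → 1³ + 3³ + 3³ = 55
55 = (6,7)_8 → 6³ + 7³ = 559
559 = (1,0,5,7)_8 → 1³ + 0³ + 5³ + 7³ = 469
469 = (7,2,5)_8 → 7³ + 2³ + 5³ = 476
476 = (7,3,4)_8 → 7³ + 3³ + 4³ = 434
434 = (6,6,2)_8 → 6³ + 6³ + 2³ = 440
440 = (6,7,0)_8 → 6³ + 7³ + 0³ = 559  — 559 already appeared earlier.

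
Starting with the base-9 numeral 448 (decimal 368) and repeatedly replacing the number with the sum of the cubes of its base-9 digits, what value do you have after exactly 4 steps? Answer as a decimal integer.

368 = (4,4,8)_9 → 4³ + 4³ + 8³ = 640
640 = (7,8,1)_9 → 7³ + 8³ + 1³ = 856
856 = (1,1,5,1)_9 → 1³ + 1³ + 5³ + 1³ = 128
128 = (1,5,2)_9 → 1³ + 5³ + 2³ = 134

134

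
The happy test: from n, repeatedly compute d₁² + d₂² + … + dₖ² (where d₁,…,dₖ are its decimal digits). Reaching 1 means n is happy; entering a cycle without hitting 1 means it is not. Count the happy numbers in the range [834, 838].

1

834: 834 → 89 → 145 → 42 → 20 → 4 → 16 → 37 → 58 → 89  (repeats 89)
835: 835 → 98 → 145 → 42 → 20 → 4 → 16 → 37 → 58 → 89 → 145  (repeats 145)
836: 836 → 109 → 82 → 68 → 100 → 1  (reaches 1)
837: 837 → 122 → 9 → 81 → 65 → 61 → 37 → 58 → 89 → 145 → 42 → 20 → 4 → 16 → 37  (repeats 37)
838: 838 → 137 → 59 → 106 → 37 → 58 → 89 → 145 → 42 → 20 → 4 → 16 → 37  (repeats 37)
happy: 836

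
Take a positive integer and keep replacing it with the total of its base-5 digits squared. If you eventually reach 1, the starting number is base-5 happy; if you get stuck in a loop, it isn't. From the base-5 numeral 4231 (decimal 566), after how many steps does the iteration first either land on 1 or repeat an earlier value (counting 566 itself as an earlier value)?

566 = (4,2,3,1)_5 → 4² + 2² + 3² + 1² = 30
30 = (1,1,0)_5 → 1² + 1² + 0² = 2
2 = (2)_5 → 2² = 4
4 = (4)_5 → 4² = 16
16 = (3,1)_5 → 3² + 1² = 10
10 = (2,0)_5 → 2² + 0² = 4  — 4 repeats.
That took 6 steps.

6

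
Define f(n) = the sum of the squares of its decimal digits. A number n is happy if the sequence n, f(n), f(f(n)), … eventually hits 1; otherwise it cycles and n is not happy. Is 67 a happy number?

67 → 85
85 → 89
89 → 145
145 → 42
42 → 20
20 → 4
4 → 16
16 → 37
37 → 58
58 → 89  — 89 already seen; the sequence cycles without reaching 1.

not happy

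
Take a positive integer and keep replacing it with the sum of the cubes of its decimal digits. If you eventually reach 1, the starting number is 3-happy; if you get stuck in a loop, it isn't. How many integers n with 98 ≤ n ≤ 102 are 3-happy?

98: 98 → 1241 → 74 → 407 → 407  (repeats 407)
99: 99 → 1458 → 702 → 351 → 153 → 153  (repeats 153)
100: 100 → 1  (reaches 1)
101: 101 → 2 → 8 → 512 → 134 → 92 → 737 → 713 → 371 → 371  (repeats 371)
102: 102 → 9 → 729 → 1080 → 513 → 153 → 153  (repeats 153)
3-happy: 100

1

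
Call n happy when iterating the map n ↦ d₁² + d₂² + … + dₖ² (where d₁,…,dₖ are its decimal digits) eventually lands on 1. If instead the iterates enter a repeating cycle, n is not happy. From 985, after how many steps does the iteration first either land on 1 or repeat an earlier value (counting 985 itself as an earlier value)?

14

985 → 9² + 8² + 5² = 170
170 → 1² + 7² + 0² = 50
50 → 5² + 0² = 25
25 → 2² + 5² = 29
29 → 2² + 9² = 85
85 → 8² + 5² = 89
89 → 8² + 9² = 145
145 → 1² + 4² + 5² = 42
42 → 4² + 2² = 20
20 → 2² + 0² = 4
4 → 4² = 16
16 → 1² + 6² = 37
37 → 3² + 7² = 58
58 → 5² + 8² = 89  — 89 repeats.
That took 14 steps.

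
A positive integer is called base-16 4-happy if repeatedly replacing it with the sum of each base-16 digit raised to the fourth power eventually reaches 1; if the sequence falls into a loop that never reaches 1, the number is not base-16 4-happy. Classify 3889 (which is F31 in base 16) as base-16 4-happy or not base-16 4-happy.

not base-16 4-happy

3889 = (15,3,1)_16 → 50707
50707 = (12,6,1,3)_16 → 22114
22114 = (5,6,6,2)_16 → 3233
3233 = (12,10,1)_16 → 30737
30737 = (7,8,1,1)_16 → 6499
6499 = (1,9,6,3)_16 → 7939
7939 = (1,15,0,3)_16 → 50707  — 50707 already seen; the sequence cycles without reaching 1.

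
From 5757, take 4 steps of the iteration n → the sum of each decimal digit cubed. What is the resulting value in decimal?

5757 → 936
936 → 972
972 → 1080
1080 → 513

513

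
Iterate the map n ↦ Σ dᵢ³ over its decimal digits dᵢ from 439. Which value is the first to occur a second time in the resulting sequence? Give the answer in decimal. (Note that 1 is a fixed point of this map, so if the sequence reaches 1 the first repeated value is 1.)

439 → 4³ + 3³ + 9³ = 820
820 → 8³ + 2³ + 0³ = 520
520 → 5³ + 2³ + 0³ = 133
133 → 1³ + 3³ + 3³ = 55
55 → 5³ + 5³ = 250
250 → 2³ + 5³ + 0³ = 133  — 133 already appeared earlier.

133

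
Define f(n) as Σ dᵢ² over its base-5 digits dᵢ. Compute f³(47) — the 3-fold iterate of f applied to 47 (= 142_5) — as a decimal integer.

47 = (1,4,2)_5 → 1² + 4² + 2² = 1 + 16 + 4 = 21
21 = (4,1)_5 → 4² + 1² = 16 + 1 = 17
17 = (3,2)_5 → 3² + 2² = 9 + 4 = 13

13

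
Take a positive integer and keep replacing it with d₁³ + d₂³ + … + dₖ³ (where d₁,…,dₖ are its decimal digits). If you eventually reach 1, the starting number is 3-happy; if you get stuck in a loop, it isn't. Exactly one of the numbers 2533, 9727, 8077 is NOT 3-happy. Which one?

2533

2533: 2533 → 187 → 856 → 853 → 664 → 496 → 1009 → 730 → 370 → 370  — repeats 370 (not 3-happy)
9727: 9727 → 1423 → 100 → 1  — reaches 1 (3-happy)
8077: 8077 → 1198 → 1243 → 100 → 1  — reaches 1 (3-happy)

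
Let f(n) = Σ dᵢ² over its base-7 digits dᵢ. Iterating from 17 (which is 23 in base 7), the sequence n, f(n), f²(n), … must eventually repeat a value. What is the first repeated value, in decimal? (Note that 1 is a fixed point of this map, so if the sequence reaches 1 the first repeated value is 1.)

17

17 = (2,3)_7 → 13
13 = (1,6)_7 → 37
37 = (5,2)_7 → 29
29 = (4,1)_7 → 17  — 17 already appeared earlier.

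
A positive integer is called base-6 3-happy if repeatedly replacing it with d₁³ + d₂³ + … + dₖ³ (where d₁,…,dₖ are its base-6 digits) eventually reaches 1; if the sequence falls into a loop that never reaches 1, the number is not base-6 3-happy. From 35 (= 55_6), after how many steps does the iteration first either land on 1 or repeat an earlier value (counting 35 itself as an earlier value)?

3

35 = (5,5)_6 → 5³ + 5³ = 125 + 125 = 250
250 = (1,0,5,4)_6 → 1³ + 0³ + 5³ + 4³ = 1 + 0 + 125 + 64 = 190
190 = (5,1,4)_6 → 5³ + 1³ + 4³ = 125 + 1 + 64 = 190  — 190 repeats.
That took 3 steps.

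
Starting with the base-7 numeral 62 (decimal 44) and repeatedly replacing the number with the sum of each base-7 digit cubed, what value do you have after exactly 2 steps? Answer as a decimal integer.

128

44 = (6,2)_7 → 6³ + 2³ = 224
224 = (4,4,0)_7 → 4³ + 4³ + 0³ = 128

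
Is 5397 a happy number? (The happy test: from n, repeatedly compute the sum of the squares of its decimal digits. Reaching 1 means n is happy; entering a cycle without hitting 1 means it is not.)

not happy

5397 → 5² + 3² + 9² + 7² = 164
164 → 1² + 6² + 4² = 53
53 → 5² + 3² = 34
34 → 3² + 4² = 25
25 → 2² + 5² = 29
29 → 2² + 9² = 85
85 → 8² + 5² = 89
89 → 8² + 9² = 145
145 → 1² + 4² + 5² = 42
42 → 4² + 2² = 20
20 → 2² + 0² = 4
4 → 4² = 16
16 → 1² + 6² = 37
37 → 3² + 7² = 58
58 → 5² + 8² = 89  — 89 already seen; the sequence cycles without reaching 1.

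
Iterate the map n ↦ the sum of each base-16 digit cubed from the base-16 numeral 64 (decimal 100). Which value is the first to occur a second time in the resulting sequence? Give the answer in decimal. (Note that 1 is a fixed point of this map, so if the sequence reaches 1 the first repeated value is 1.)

100 = (6,4)_16 → 6³ + 4³ = 280
280 = (1,1,8)_16 → 1³ + 1³ + 8³ = 514
514 = (2,0,2)_16 → 2³ + 0³ + 2³ = 16
16 = (1,0)_16 → 1³ + 0³ = 1  — reached the fixed point 1.
1 → 1, so 1 is the first repeated value.

1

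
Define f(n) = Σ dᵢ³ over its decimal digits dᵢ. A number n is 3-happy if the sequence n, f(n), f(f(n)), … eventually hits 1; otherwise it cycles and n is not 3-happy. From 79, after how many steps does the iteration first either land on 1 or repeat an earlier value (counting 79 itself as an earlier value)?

5

79 → 7³ + 9³ = 1072
1072 → 1³ + 0³ + 7³ + 2³ = 352
352 → 3³ + 5³ + 2³ = 160
160 → 1³ + 6³ + 0³ = 217
217 → 2³ + 1³ + 7³ = 352  — 352 repeats.
That took 5 steps.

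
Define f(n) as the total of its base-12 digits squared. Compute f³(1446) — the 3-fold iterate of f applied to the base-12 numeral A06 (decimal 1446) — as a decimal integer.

146

1446 = (10,0,6)_12 → 10² + 0² + 6² = 136
136 = (11,4)_12 → 11² + 4² = 137
137 = (11,5)_12 → 11² + 5² = 146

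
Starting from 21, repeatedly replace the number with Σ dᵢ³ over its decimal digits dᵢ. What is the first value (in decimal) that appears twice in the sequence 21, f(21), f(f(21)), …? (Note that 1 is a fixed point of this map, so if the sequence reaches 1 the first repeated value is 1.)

21 → 2³ + 1³ = 8 + 1 = 9
9 → 9³ = 729
729 → 7³ + 2³ + 9³ = 343 + 8 + 729 = 1080
1080 → 1³ + 0³ + 8³ + 0³ = 1 + 0 + 512 + 0 = 513
513 → 5³ + 1³ + 3³ = 125 + 1 + 27 = 153
153 → 1³ + 5³ + 3³ = 1 + 125 + 27 = 153  — 153 already appeared earlier.

153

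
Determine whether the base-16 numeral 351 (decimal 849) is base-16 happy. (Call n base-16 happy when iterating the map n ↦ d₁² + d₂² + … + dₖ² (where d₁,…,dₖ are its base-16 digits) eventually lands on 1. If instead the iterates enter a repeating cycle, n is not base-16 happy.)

not base-16 happy

849 = (3,5,1)_16 → 3² + 5² + 1² = 35
35 = (2,3)_16 → 2² + 3² = 13
13 = (13)_16 → 13² = 169
169 = (10,9)_16 → 10² + 9² = 181
181 = (11,5)_16 → 11² + 5² = 146
146 = (9,2)_16 → 9² + 2² = 85
85 = (5,5)_16 → 5² + 5² = 50
50 = (3,2)_16 → 3² + 2² = 13  — 13 already seen; the sequence cycles without reaching 1.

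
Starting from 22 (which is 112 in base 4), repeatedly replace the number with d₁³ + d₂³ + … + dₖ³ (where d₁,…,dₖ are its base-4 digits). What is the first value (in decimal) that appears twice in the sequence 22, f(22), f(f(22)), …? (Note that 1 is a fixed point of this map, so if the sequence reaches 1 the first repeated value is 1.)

22 = (1,1,2)_4 → 1³ + 1³ + 2³ = 10
10 = (2,2)_4 → 2³ + 2³ = 16
16 = (1,0,0)_4 → 1³ + 0³ + 0³ = 1  — reached the fixed point 1.
1 → 1, so 1 is the first repeated value.

1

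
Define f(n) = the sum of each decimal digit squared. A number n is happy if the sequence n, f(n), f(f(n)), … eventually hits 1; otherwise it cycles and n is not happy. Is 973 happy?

973 → 9² + 7² + 3² = 81 + 49 + 9 = 139
139 → 1² + 3² + 9² = 1 + 9 + 81 = 91
91 → 9² + 1² = 81 + 1 = 82
82 → 8² + 2² = 64 + 4 = 68
68 → 6² + 8² = 36 + 64 = 100
100 → 1² + 0² + 0² = 1 + 0 + 0 = 1  — reached 1.

happy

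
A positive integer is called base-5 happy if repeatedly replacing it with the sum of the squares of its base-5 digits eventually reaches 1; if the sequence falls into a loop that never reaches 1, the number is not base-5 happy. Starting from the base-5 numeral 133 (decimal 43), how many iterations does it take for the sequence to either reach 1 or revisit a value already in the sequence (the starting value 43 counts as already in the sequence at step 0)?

43 = (1,3,3)_5 → 1² + 3² + 3² = 1 + 9 + 9 = 19
19 = (3,4)_5 → 3² + 4² = 9 + 16 = 25
25 = (1,0,0)_5 → 1² + 0² + 0² = 1 + 0 + 0 = 1  — reached 1.
That took 3 steps.

3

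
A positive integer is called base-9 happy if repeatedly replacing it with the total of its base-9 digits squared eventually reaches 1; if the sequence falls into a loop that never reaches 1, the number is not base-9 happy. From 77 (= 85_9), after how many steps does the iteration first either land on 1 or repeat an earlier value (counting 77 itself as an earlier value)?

77 = (8,5)_9 → 8² + 5² = 64 + 25 = 89
89 = (1,0,8)_9 → 1² + 0² + 8² = 1 + 0 + 64 = 65
65 = (7,2)_9 → 7² + 2² = 49 + 4 = 53
53 = (5,8)_9 → 5² + 8² = 25 + 64 = 89  — 89 repeats.
That took 4 steps.

4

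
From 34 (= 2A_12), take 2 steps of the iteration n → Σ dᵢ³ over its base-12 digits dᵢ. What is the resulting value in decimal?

34 = (2,10)_12 → 2³ + 10³ = 1008
1008 = (7,0,0)_12 → 7³ + 0³ + 0³ = 343

343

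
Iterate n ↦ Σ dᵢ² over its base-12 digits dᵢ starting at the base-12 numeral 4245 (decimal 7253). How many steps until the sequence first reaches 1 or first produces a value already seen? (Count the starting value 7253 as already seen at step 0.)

11

7253 = (4,2,4,5)_12 → 61
61 = (5,1)_12 → 26
26 = (2,2)_12 → 8
8 = (8)_12 → 64
64 = (5,4)_12 → 41
41 = (3,5)_12 → 34
34 = (2,10)_12 → 104
104 = (8,8)_12 → 128
128 = (10,8)_12 → 164
164 = (1,1,8)_12 → 66
66 = (5,6)_12 → 61  — 61 repeats.
That took 11 steps.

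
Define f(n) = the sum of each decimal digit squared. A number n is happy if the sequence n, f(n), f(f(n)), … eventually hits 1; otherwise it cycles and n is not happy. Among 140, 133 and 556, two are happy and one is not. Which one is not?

140: 140 → 17 → 50 → 25 → 29 → 85 → 89 → 145 → 42 → 20 → 4 → 16 → 37 → 58 → 89  — repeats 89 (not happy)
133: 133 → 19 → 82 → 68 → 100 → 1  — reaches 1 (happy)
556: 556 → 86 → 100 → 1  — reaches 1 (happy)

140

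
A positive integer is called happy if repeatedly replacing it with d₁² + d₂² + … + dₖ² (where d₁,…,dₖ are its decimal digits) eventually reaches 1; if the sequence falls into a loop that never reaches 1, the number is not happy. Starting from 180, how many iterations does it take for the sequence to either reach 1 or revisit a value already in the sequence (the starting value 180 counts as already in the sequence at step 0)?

180 → 1² + 8² + 0² = 1 + 64 + 0 = 65
65 → 6² + 5² = 36 + 25 = 61
61 → 6² + 1² = 36 + 1 = 37
37 → 3² + 7² = 9 + 49 = 58
58 → 5² + 8² = 25 + 64 = 89
89 → 8² + 9² = 64 + 81 = 145
145 → 1² + 4² + 5² = 1 + 16 + 25 = 42
42 → 4² + 2² = 16 + 4 = 20
20 → 2² + 0² = 4 + 0 = 4
4 → 4² = 16
16 → 1² + 6² = 1 + 36 = 37  — 37 repeats.
That took 11 steps.

11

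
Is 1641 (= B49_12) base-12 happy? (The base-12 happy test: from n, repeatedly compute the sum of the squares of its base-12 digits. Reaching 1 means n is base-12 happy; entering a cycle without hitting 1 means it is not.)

1641 = (11,4,9)_12 → 11² + 4² + 9² = 121 + 16 + 81 = 218
218 = (1,6,2)_12 → 1² + 6² + 2² = 1 + 36 + 4 = 41
41 = (3,5)_12 → 3² + 5² = 9 + 25 = 34
34 = (2,10)_12 → 2² + 10² = 4 + 100 = 104
104 = (8,8)_12 → 8² + 8² = 64 + 64 = 128
128 = (10,8)_12 → 10² + 8² = 100 + 64 = 164
164 = (1,1,8)_12 → 1² + 1² + 8² = 1 + 1 + 64 = 66
66 = (5,6)_12 → 5² + 6² = 25 + 36 = 61
61 = (5,1)_12 → 5² + 1² = 25 + 1 = 26
26 = (2,2)_12 → 2² + 2² = 4 + 4 = 8
8 = (8)_12 → 8² = 64
64 = (5,4)_12 → 5² + 4² = 25 + 16 = 41  — 41 already seen; the sequence cycles without reaching 1.

not base-12 happy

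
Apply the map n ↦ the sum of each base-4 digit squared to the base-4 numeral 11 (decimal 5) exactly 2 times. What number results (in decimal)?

5 = (1,1)_4 → 1² + 1² = 1 + 1 = 2
2 = (2)_4 → 2² = 4

4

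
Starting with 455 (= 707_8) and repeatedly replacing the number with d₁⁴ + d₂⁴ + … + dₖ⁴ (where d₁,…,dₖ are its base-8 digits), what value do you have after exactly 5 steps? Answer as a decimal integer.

34

455 = (7,0,7)_8 → 4802
4802 = (1,1,3,0,2)_8 → 99
99 = (1,4,3)_8 → 338
338 = (5,2,2)_8 → 657
657 = (1,2,2,1)_8 → 34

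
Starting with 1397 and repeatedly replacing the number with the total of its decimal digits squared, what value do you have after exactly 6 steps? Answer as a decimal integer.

1397 → 1² + 3² + 9² + 7² = 1 + 9 + 81 + 49 = 140
140 → 1² + 4² + 0² = 1 + 16 + 0 = 17
17 → 1² + 7² = 1 + 49 = 50
50 → 5² + 0² = 25 + 0 = 25
25 → 2² + 5² = 4 + 25 = 29
29 → 2² + 9² = 4 + 81 = 85

85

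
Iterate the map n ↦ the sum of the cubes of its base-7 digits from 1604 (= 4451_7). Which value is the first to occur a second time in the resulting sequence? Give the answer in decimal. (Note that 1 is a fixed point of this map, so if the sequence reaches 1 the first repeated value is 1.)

1604 = (4,4,5,1)_7 → 4³ + 4³ + 5³ + 1³ = 254
254 = (5,1,2)_7 → 5³ + 1³ + 2³ = 134
134 = (2,5,1)_7 → 2³ + 5³ + 1³ = 134  — 134 already appeared earlier.

134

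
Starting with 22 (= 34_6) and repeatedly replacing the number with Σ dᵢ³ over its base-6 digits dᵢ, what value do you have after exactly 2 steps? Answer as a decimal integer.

22 = (3,4)_6 → 3³ + 4³ = 91
91 = (2,3,1)_6 → 2³ + 3³ + 1³ = 36

36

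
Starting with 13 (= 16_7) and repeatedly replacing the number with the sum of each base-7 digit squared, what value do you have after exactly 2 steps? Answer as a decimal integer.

29

13 = (1,6)_7 → 1² + 6² = 1 + 36 = 37
37 = (5,2)_7 → 5² + 2² = 25 + 4 = 29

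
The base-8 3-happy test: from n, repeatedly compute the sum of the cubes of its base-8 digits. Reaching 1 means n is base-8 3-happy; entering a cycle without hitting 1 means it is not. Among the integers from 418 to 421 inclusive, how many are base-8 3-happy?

1

418: 418 → 288 → 128 → 8 → 1  (reaches 1)
419: 419 → 307 → 307  (repeats 307)
420: 420 → 344 → 152 → 35 → 91 → 55 → 559 → 469 → 476 → 434 → 440 → 559  (repeats 559)
421: 421 → 405 → 349 → 277 → 197 → 152 → 35 → 91 → 55 → 559 → 469 → 476 → 434 → 440 → 559  (repeats 559)
base-8 3-happy: 418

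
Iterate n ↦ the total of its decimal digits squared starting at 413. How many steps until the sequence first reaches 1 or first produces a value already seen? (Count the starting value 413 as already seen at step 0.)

11

413 → 26
26 → 40
40 → 16
16 → 37
37 → 58
58 → 89
89 → 145
145 → 42
42 → 20
20 → 4
4 → 16  — 16 repeats.
That took 11 steps.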